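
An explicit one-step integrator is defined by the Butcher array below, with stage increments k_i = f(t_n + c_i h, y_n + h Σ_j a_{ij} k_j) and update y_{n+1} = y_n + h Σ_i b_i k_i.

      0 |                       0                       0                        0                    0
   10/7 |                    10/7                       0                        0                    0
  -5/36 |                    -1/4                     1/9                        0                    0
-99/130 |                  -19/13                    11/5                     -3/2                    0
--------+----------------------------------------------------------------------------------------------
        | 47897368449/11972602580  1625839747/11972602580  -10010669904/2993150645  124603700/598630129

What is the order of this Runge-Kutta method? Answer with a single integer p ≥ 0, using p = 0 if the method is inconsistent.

3

b = (47897368449/11972602580, 1625839747/11972602580, -10010669904/2993150645, 124603700/598630129)
c = (0, 10/7, -5/36, -99/130)
Ac = (0, 0, 10/63, 563/168)
Σ b_i: 47897368449/11972602580·1 + 1625839747/11972602580·1 + (-10010669904/2993150645)·1 + 124603700/598630129·1 = 1 ✓
b·c: 1625839747/11972602580·10/7 + (-10010669904/2993150645)·(-5/36) + 124603700/598630129·(-99/130) = 1/2 ✓
b·c²: 1625839747/11972602580·100/49 + (-10010669904/2993150645)·25/1296 + 124603700/598630129·9801/16900 = 1/3 ✓
b·Ac: (-10010669904/2993150645)·10/63 + 124603700/598630129·563/168 = 1/6 ✓
b·c³: 1625839747/11972602580·1000/343 + (-10010669904/2993150645)·(-125/46656) + 124603700/598630129·(-970299/2197000) = 9205695096419/29416684539060 ≠ 1/4 ⇒ order 3.
b·(c∘Ac): (-10010669904/2993150645)·(-25/1134) + 124603700/598630129·(-18579/7280) = -23004023045/50284930836 ≠ 1/8
b·Ac²: (-10010669904/2993150645)·100/441 + 124603700/598630129·188855/42336 = 153983769565/905128755048 ≠ 1/12
b·A²c: 124603700/598630129·(-5/21) = -623018500/12571232709 ≠ 1/24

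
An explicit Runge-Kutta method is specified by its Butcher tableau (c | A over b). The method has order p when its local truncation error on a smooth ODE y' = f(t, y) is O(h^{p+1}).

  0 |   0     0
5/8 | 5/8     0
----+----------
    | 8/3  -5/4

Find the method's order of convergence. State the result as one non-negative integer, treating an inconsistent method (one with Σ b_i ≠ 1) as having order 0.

b = (8/3, -5/4)
c = (0, 5/8)
Σ b_i: 8/3·1 + (-5/4)·1 = 17/12 ≠ 1 ⇒ order 0.

0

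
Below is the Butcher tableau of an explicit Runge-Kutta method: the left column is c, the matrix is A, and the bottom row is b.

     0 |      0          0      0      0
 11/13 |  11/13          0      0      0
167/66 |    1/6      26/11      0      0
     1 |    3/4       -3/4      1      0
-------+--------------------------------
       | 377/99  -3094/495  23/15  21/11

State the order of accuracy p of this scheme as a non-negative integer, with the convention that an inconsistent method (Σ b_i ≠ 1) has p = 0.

b = (377/99, -3094/495, 23/15, 21/11)
c = (0, 11/13, 167/66, 1)
Ac = (0, 0, 2, 3253/1716)
Σ b_i: 377/99·1 + (-3094/495)·1 + 23/15·1 + 21/11·1 = 1 ✓
b·c: (-3094/495)·11/13 + 23/15·167/66 + 21/11·1 = 1/2 ✓
b·c²: (-3094/495)·121/169 + 23/15·27889/4356 + 21/11·1 = 1231819/169884 ≠ 1/3 ⇒ order 2.
b·Ac: 23/15·2 + 21/11·3253/1716 = 630997/94380 ≠ 1/6

2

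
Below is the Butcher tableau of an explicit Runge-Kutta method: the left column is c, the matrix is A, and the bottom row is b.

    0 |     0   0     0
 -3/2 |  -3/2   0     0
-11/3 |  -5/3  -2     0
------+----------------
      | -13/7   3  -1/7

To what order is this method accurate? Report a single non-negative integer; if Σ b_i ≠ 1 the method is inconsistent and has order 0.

b = (-13/7, 3, -1/7)
c = (0, -3/2, -11/3)
Ac = (0, 0, 3)
Σ b_i: (-13/7)·1 + 3·1 + (-1/7)·1 = 1 ✓
b·c: 3·(-3/2) + (-1/7)·(-11/3) = -167/42 ≠ 1/2 ⇒ order 1.

1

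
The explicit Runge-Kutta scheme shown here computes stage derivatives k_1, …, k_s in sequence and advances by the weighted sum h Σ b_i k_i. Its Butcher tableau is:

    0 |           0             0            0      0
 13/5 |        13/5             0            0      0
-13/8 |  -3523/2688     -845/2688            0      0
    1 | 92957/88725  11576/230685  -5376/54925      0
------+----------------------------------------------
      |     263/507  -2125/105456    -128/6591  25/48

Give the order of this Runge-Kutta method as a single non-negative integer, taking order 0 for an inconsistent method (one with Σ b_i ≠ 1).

4

b = (263/507, -2125/105456, -128/6591, 25/48)
c = (0, 13/5, -13/8, 1)
Ac = (0, 0, -2197/2688, 152/525)
Σ b_i: 263/507·1 + (-2125/105456)·1 + (-128/6591)·1 + 25/48·1 = 1 ✓
b·c: (-2125/105456)·13/5 + (-128/6591)·(-13/8) + 25/48·1 = 1/2 ✓
b·c²: (-2125/105456)·169/25 + (-128/6591)·169/64 + 25/48·1 = 1/3 ✓
b·Ac: (-128/6591)·(-2197/2688) + 25/48·152/525 = 1/6 ✓
b·c³: (-2125/105456)·2197/125 + (-128/6591)·(-2197/512) + 25/48·1 = 1/4 ✓
b·(c∘Ac): (-128/6591)·28561/21504 + 25/48·152/525 = 1/8 ✓
b·Ac²: (-128/6591)·(-28561/13440) + 25/48·212/2625 = 1/12 ✓
b·A²c: 25/48·2/25 = 1/24 ✓; 4 stages ⇒ order 4.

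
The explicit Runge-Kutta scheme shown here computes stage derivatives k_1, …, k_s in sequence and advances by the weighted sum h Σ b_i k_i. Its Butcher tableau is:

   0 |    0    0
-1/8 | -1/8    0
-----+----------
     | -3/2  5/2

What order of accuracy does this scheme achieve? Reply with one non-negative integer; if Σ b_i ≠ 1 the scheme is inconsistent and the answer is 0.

b = (-3/2, 5/2)
c = (0, -1/8)
Σ b_i: (-3/2)·1 + 5/2·1 = 1 ✓
b·c: 5/2·(-1/8) = -5/16 ≠ 1/2 ⇒ order 1.

1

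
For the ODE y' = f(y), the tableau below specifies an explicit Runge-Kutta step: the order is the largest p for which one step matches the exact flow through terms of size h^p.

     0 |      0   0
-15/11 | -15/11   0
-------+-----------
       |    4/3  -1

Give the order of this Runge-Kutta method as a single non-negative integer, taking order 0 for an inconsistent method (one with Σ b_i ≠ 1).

b = (4/3, -1)
c = (0, -15/11)
Σ b_i: 4/3·1 + (-1)·1 = 1/3 ≠ 1 ⇒ order 0.

0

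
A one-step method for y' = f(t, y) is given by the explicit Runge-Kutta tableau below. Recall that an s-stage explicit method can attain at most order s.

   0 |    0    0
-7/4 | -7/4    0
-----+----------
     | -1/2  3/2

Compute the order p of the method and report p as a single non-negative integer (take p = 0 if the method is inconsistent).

b = (-1/2, 3/2)
c = (0, -7/4)
Σ b_i: (-1/2)·1 + 3/2·1 = 1 ✓
b·c: 3/2·(-7/4) = -21/8 ≠ 1/2 ⇒ order 1.

1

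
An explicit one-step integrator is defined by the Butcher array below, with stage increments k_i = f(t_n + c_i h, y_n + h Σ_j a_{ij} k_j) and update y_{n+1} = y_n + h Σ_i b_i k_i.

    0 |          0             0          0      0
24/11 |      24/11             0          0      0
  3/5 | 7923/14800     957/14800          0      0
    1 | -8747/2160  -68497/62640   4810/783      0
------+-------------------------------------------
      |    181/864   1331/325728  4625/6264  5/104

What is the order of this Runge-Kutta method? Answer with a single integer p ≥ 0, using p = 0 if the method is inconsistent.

b = (181/864, 1331/325728, 4625/6264, 5/104)
c = (0, 24/11, 3/5, 1)
Ac = (0, 0, 261/1850, 13/10)
Σ b_i: 181/864·1 + 1331/325728·1 + 4625/6264·1 + 5/104·1 = 1 ✓
b·c: 1331/325728·24/11 + 4625/6264·3/5 + 5/104·1 = 1/2 ✓
b·c²: 1331/325728·576/121 + 4625/6264·9/25 + 5/104·1 = 1/3 ✓
b·Ac: 4625/6264·261/1850 + 5/104·13/10 = 1/6 ✓
b·c³: 1331/325728·13824/1331 + 4625/6264·27/125 + 5/104·1 = 1/4 ✓
b·(c∘Ac): 4625/6264·783/9250 + 5/104·13/10 = 1/8 ✓
b·Ac²: 4625/6264·3132/10175 + 5/104·(-494/165) = 1/12 ✓
b·A²c: 5/104·13/15 = 1/24 ✓; 4 stages ⇒ order 4.

4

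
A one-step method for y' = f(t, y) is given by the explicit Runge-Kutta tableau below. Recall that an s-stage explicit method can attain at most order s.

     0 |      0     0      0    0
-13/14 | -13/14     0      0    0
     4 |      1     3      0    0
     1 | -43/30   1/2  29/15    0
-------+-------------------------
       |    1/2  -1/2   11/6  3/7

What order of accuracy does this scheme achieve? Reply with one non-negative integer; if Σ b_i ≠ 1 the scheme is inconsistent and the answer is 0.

b = (1/2, -1/2, 11/6, 3/7)
c = (0, -13/14, 4, 1)
Ac = (0, 0, -39/14, 3053/420)
Σ b_i: 1/2·1 + (-1/2)·1 + 11/6·1 + 3/7·1 = 95/42 ≠ 1 ⇒ order 0.

0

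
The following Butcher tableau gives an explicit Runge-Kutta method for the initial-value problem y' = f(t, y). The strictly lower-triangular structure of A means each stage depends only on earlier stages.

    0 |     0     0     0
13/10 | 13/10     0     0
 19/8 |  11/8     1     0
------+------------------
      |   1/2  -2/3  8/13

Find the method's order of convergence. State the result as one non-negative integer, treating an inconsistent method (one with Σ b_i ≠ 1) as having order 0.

0

b = (1/2, -2/3, 8/13)
c = (0, 13/10, 19/8)
Ac = (0, 0, 13/10)
Σ b_i: 1/2·1 + (-2/3)·1 + 8/13·1 = 35/78 ≠ 1 ⇒ order 0.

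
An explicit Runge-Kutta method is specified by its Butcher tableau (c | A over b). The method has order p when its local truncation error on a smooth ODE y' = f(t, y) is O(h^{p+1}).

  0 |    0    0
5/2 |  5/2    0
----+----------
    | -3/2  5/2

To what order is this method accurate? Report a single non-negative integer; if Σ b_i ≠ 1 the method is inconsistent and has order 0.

1

b = (-3/2, 5/2)
c = (0, 5/2)
Σ b_i: (-3/2)·1 + 5/2·1 = 1 ✓
b·c: 5/2·5/2 = 25/4 ≠ 1/2 ⇒ order 1.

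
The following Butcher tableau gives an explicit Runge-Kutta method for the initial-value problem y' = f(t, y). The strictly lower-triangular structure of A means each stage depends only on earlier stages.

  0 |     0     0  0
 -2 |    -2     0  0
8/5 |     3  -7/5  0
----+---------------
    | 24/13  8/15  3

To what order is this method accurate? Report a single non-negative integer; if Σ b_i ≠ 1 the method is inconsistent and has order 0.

b = (24/13, 8/15, 3)
c = (0, -2, 8/5)
Ac = (0, 0, 14/5)
Σ b_i: 24/13·1 + 8/15·1 + 3·1 = 1049/195 ≠ 1 ⇒ order 0.

0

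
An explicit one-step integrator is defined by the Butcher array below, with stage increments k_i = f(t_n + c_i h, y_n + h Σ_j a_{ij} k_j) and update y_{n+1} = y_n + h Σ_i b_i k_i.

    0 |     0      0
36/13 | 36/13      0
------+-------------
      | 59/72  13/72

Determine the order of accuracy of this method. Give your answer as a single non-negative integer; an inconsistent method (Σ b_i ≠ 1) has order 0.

b = (59/72, 13/72)
c = (0, 36/13)
Σ b_i: 59/72·1 + 13/72·1 = 1 ✓
b·c: 13/72·36/13 = 1/2 ✓; 2 stages ⇒ order 2.

2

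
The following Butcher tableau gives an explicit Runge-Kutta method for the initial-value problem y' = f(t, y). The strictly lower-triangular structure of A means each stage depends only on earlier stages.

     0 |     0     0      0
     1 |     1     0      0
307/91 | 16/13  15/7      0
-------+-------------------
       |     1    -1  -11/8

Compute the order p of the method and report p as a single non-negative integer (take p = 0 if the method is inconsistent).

0

b = (1, -1, -11/8)
c = (0, 1, 307/91)
Ac = (0, 0, 15/7)
Σ b_i: 1·1 + (-1)·1 + (-11/8)·1 = -11/8 ≠ 1 ⇒ order 0.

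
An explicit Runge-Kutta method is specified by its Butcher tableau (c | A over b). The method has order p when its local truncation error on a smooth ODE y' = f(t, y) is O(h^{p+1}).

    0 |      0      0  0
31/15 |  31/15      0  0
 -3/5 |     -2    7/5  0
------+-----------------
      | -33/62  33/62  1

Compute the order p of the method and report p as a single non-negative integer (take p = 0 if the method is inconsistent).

b = (-33/62, 33/62, 1)
c = (0, 31/15, -3/5)
Ac = (0, 0, 217/75)
Σ b_i: (-33/62)·1 + 33/62·1 + 1·1 = 1 ✓
b·c: 33/62·31/15 + 1·(-3/5) = 1/2 ✓
b·c²: 33/62·961/225 + 1·9/25 = 79/30 ≠ 1/3 ⇒ order 2.
b·Ac: 1·217/75 = 217/75 ≠ 1/6

2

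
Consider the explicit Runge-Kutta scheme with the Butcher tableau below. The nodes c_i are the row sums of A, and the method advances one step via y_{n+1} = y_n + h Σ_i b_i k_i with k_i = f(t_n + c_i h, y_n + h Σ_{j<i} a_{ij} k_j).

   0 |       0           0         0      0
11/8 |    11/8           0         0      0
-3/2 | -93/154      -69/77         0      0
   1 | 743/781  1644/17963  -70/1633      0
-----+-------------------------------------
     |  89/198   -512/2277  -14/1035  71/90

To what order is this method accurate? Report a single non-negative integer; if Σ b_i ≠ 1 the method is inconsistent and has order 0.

4

b = (89/198, -512/2277, -14/1035, 71/90)
c = (0, 11/8, -3/2, 1)
Ac = (0, 0, -69/56, 27/142)
Σ b_i: 89/198·1 + (-512/2277)·1 + (-14/1035)·1 + 71/90·1 = 1 ✓
b·c: (-512/2277)·11/8 + (-14/1035)·(-3/2) + 71/90·1 = 1/2 ✓
b·c²: (-512/2277)·121/64 + (-14/1035)·9/4 + 71/90·1 = 1/3 ✓
b·Ac: (-14/1035)·(-69/56) + 71/90·27/142 = 1/6 ✓
b·c³: (-512/2277)·1331/512 + (-14/1035)·(-27/8) + 71/90·1 = 1/4 ✓
b·(c∘Ac): (-14/1035)·207/112 + 71/90·27/142 = 1/8 ✓
b·Ac²: (-14/1035)·(-759/448) + 71/90·87/1136 = 1/12 ✓
b·A²c: 71/90·15/284 = 1/24 ✓; 4 stages ⇒ order 4.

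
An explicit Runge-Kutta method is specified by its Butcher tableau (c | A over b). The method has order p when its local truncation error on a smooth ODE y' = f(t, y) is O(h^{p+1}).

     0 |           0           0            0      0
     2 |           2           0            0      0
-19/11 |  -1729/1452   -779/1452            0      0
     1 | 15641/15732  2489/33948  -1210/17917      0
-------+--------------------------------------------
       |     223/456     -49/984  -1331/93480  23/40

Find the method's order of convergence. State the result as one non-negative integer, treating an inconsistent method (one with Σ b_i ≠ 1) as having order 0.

4

b = (223/456, -49/984, -1331/93480, 23/40)
c = (0, 2, -19/11, 1)
Ac = (0, 0, -779/726, 109/414)
Σ b_i: 223/456·1 + (-49/984)·1 + (-1331/93480)·1 + 23/40·1 = 1 ✓
b·c: (-49/984)·2 + (-1331/93480)·(-19/11) + 23/40·1 = 1/2 ✓
b·c²: (-49/984)·4 + (-1331/93480)·361/121 + 23/40·1 = 1/3 ✓
b·Ac: (-1331/93480)·(-779/726) + 23/40·109/414 = 1/6 ✓
b·c³: (-49/984)·8 + (-1331/93480)·(-6859/1331) + 23/40·1 = 1/4 ✓
b·(c∘Ac): (-1331/93480)·14801/7986 + 23/40·109/414 = 1/8 ✓
b·Ac²: (-1331/93480)·(-779/363) + 23/40·19/207 = 1/12 ✓
b·A²c: 23/40·5/69 = 1/24 ✓; 4 stages ⇒ order 4.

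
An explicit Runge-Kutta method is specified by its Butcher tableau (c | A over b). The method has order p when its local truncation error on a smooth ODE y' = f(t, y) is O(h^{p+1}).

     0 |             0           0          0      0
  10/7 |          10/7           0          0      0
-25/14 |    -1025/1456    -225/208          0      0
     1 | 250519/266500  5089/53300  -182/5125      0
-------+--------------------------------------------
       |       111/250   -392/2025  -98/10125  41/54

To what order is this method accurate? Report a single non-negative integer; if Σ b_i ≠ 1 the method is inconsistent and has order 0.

b = (111/250, -392/2025, -98/10125, 41/54)
c = (0, 10/7, -25/14, 1)
Ac = (0, 0, -1125/728, 213/1066)
Σ b_i: 111/250·1 + (-392/2025)·1 + (-98/10125)·1 + 41/54·1 = 1 ✓
b·c: (-392/2025)·10/7 + (-98/10125)·(-25/14) + 41/54·1 = 1/2 ✓
b·c²: (-392/2025)·100/49 + (-98/10125)·625/196 + 41/54·1 = 1/3 ✓
b·Ac: (-98/10125)·(-1125/728) + 41/54·213/1066 = 1/6 ✓
b·c³: (-392/2025)·1000/343 + (-98/10125)·(-15625/2744) + 41/54·1 = 1/4 ✓
b·(c∘Ac): (-98/10125)·28125/10192 + 41/54·213/1066 = 1/8 ✓
b·Ac²: (-98/10125)·(-5625/2548) + 41/54·87/1066 = 1/12 ✓
b·A²c: 41/54·9/164 = 1/24 ✓; 4 stages ⇒ order 4.

4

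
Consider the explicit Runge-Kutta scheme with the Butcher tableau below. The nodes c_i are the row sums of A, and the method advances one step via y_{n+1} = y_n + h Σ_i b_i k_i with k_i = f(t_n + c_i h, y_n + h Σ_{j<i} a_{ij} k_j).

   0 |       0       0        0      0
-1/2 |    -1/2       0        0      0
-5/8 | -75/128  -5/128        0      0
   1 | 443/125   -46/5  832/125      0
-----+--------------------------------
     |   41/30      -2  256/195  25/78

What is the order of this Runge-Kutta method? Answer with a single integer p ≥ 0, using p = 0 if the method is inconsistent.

4

b = (41/30, -2, 256/195, 25/78)
c = (0, -1/2, -5/8, 1)
Ac = (0, 0, 5/256, 11/25)
Σ b_i: 41/30·1 + (-2)·1 + 256/195·1 + 25/78·1 = 1 ✓
b·c: (-2)·(-1/2) + 256/195·(-5/8) + 25/78·1 = 1/2 ✓
b·c²: (-2)·1/4 + 256/195·25/64 + 25/78·1 = 1/3 ✓
b·Ac: 256/195·5/256 + 25/78·11/25 = 1/6 ✓
b·c³: (-2)·(-1/8) + 256/195·(-125/512) + 25/78·1 = 1/4 ✓
b·(c∘Ac): 256/195·(-25/2048) + 25/78·11/25 = 1/8 ✓
b·Ac²: 256/195·(-5/512) + 25/78·3/10 = 1/12 ✓
b·A²c: 25/78·13/100 = 1/24 ✓; 4 stages ⇒ order 4.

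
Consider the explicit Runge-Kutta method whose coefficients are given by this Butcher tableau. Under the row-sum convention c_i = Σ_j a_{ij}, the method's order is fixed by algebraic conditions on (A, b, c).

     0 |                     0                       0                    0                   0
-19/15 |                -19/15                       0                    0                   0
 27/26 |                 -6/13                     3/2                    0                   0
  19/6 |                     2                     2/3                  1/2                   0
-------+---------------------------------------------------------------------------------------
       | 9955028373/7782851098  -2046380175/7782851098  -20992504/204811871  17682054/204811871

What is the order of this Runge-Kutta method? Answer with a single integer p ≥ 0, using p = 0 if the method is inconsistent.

b = (9955028373/7782851098, -2046380175/7782851098, -20992504/204811871, 17682054/204811871)
c = (0, -19/15, 27/26, 19/6)
Ac = (0, 0, -19/10, -761/2340)
Σ b_i: 9955028373/7782851098·1 + (-2046380175/7782851098)·1 + (-20992504/204811871)·1 + 17682054/204811871·1 = 1 ✓
b·c: (-2046380175/7782851098)·(-19/15) + (-20992504/204811871)·27/26 + 17682054/204811871·19/6 = 1/2 ✓
b·c²: (-2046380175/7782851098)·361/225 + (-20992504/204811871)·729/676 + 17682054/204811871·361/36 = 1/3 ✓
b·Ac: (-20992504/204811871)·(-19/10) + 17682054/204811871·(-761/2340) = 1/6 ✓
b·c³: (-2046380175/7782851098)·(-6859/3375) + (-20992504/204811871)·19683/17576 + 17682054/204811871·6859/216 = 1514966185769/479259778140 ≠ 1/4 ⇒ order 3.
b·(c∘Ac): (-20992504/204811871)·(-513/260) + 17682054/204811871·(-14459/14040) = 4177814449/36866136780 ≠ 1/8
b·Ac²: (-20992504/204811871)·361/150 + 17682054/204811871·1468219/912600 = -51654391573/479259778140 ≠ 1/12
b·A²c: 17682054/204811871·(-19/20) = -167979513/2048118710 ≠ 1/24

3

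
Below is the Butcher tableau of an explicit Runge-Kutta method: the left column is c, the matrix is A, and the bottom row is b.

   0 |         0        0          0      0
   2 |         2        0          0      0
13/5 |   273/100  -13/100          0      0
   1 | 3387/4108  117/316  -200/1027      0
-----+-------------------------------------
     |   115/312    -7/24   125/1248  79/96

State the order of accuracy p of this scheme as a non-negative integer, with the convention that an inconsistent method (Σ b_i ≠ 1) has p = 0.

4

b = (115/312, -7/24, 125/1248, 79/96)
c = (0, 2, 13/5, 1)
Ac = (0, 0, -13/50, 37/158)
Σ b_i: 115/312·1 + (-7/24)·1 + 125/1248·1 + 79/96·1 = 1 ✓
b·c: (-7/24)·2 + 125/1248·13/5 + 79/96·1 = 1/2 ✓
b·c²: (-7/24)·4 + 125/1248·169/25 + 79/96·1 = 1/3 ✓
b·Ac: 125/1248·(-13/50) + 79/96·37/158 = 1/6 ✓
b·c³: (-7/24)·8 + 125/1248·2197/125 + 79/96·1 = 1/4 ✓
b·(c∘Ac): 125/1248·(-169/250) + 79/96·37/158 = 1/8 ✓
b·Ac²: 125/1248·(-13/25) + 79/96·13/79 = 1/12 ✓
b·A²c: 79/96·4/79 = 1/24 ✓; 4 stages ⇒ order 4.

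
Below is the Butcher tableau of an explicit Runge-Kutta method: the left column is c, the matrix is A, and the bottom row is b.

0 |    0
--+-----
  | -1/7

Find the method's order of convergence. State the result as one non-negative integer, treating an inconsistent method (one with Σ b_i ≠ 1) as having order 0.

0

b = (-1/7)
c = (0)
Σ b_i: (-1/7)·1 = -1/7 ≠ 1 ⇒ order 0.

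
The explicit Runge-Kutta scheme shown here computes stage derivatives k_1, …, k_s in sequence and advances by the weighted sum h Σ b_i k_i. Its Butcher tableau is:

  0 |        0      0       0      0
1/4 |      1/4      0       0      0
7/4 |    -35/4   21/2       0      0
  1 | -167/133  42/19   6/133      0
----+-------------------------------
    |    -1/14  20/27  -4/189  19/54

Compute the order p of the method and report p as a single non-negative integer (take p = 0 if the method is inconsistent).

b = (-1/14, 20/27, -4/189, 19/54)
c = (0, 1/4, 7/4, 1)
Ac = (0, 0, 21/8, 12/19)
Σ b_i: (-1/14)·1 + 20/27·1 + (-4/189)·1 + 19/54·1 = 1 ✓
b·c: 20/27·1/4 + (-4/189)·7/4 + 19/54·1 = 1/2 ✓
b·c²: 20/27·1/16 + (-4/189)·49/16 + 19/54·1 = 1/3 ✓
b·Ac: (-4/189)·21/8 + 19/54·12/19 = 1/6 ✓
b·c³: 20/27·1/64 + (-4/189)·343/64 + 19/54·1 = 1/4 ✓
b·(c∘Ac): (-4/189)·147/32 + 19/54·12/19 = 1/8 ✓
b·Ac²: (-4/189)·21/32 + 19/54·21/76 = 1/12 ✓
b·A²c: 19/54·9/76 = 1/24 ✓; 4 stages ⇒ order 4.

4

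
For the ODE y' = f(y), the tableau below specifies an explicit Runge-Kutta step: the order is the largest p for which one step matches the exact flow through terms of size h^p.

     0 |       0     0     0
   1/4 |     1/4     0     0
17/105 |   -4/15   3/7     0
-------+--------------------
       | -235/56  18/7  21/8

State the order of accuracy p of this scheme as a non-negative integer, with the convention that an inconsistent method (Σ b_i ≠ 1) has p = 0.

b = (-235/56, 18/7, 21/8)
c = (0, 1/4, 17/105)
Ac = (0, 0, 3/28)
Σ b_i: (-235/56)·1 + 18/7·1 + 21/8·1 = 1 ✓
b·c: 18/7·1/4 + 21/8·17/105 = 299/280 ≠ 1/2 ⇒ order 1.

1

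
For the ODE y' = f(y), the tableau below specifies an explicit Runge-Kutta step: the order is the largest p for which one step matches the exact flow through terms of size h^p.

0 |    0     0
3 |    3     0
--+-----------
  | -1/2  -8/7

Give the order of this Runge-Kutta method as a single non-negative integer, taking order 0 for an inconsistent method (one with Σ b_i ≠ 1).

b = (-1/2, -8/7)
c = (0, 3)
Σ b_i: (-1/2)·1 + (-8/7)·1 = -23/14 ≠ 1 ⇒ order 0.

0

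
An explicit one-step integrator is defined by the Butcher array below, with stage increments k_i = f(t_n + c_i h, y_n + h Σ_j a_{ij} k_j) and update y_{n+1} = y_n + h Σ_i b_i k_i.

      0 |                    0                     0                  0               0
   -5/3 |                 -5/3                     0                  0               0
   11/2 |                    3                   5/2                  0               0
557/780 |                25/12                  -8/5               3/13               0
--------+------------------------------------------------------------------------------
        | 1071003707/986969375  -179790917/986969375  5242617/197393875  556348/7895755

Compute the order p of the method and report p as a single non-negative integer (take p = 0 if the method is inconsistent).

3

b = (1071003707/986969375, -179790917/986969375, 5242617/197393875, 556348/7895755)
c = (0, -5/3, 11/2, 557/780)
Ac = (0, 0, -25/6, 307/78)
Σ b_i: 1071003707/986969375·1 + (-179790917/986969375)·1 + 5242617/197393875·1 + 556348/7895755·1 = 1 ✓
b·c: (-179790917/986969375)·(-5/3) + 5242617/197393875·11/2 + 556348/7895755·557/780 = 1/2 ✓
b·c²: (-179790917/986969375)·25/9 + 5242617/197393875·121/4 + 556348/7895755·310249/608400 = 1/3 ✓
b·Ac: 5242617/197393875·(-25/6) + 556348/7895755·307/78 = 1/6 ✓
b·c³: (-179790917/986969375)·(-125/27) + 5242617/197393875·1331/8 + 556348/7895755·172808693/474552000 = 3256588435901/615868890000 ≠ 1/4 ⇒ order 3.
b·(c∘Ac): 5242617/197393875·(-275/12) + 556348/7895755·170999/60840 = -583567451/1421235900 ≠ 1/8
b·Ac²: 5242617/197393875·125/18 + 556348/7895755·1187/468 = 51612511/142123590 ≠ 1/12
b·A²c: 556348/7895755·(-25/26) = -106990/1579151 ≠ 1/24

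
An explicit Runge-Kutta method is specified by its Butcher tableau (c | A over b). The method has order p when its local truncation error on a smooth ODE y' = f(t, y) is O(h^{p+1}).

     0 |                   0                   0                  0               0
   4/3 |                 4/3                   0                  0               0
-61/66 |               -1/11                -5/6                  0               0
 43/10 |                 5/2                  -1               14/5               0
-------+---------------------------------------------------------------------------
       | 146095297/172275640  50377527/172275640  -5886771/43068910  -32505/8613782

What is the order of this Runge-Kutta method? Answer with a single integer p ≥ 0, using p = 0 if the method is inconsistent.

b = (146095297/172275640, 50377527/172275640, -5886771/43068910, -32505/8613782)
c = (0, 4/3, -61/66, 43/10)
Ac = (0, 0, -10/9, -647/165)
Σ b_i: 146095297/172275640·1 + 50377527/172275640·1 + (-5886771/43068910)·1 + (-32505/8613782)·1 = 1 ✓
b·c: 50377527/172275640·4/3 + (-5886771/43068910)·(-61/66) + (-32505/8613782)·43/10 = 1/2 ✓
b·c²: 50377527/172275640·16/9 + (-5886771/43068910)·3721/4356 + (-32505/8613782)·1849/100 = 1/3 ✓
b·Ac: (-5886771/43068910)·(-10/9) + (-32505/8613782)·(-647/165) = 1/6 ✓
b·c³: 50377527/172275640·64/27 + (-5886771/43068910)·(-226981/287496) + (-32505/8613782)·79507/1000 = 21363348013/42638220900 ≠ 1/4 ⇒ order 3.
b·(c∘Ac): (-5886771/43068910)·305/297 + (-32505/8613782)·(-27821/1650) = -59489437/775240380 ≠ 1/8
b·Ac²: (-5886771/43068910)·(-40/27) + (-32505/8613782)·743/1210 = 341405215/1705528836 ≠ 1/12
b·A²c: (-32505/8613782)·(-28/9) = 151690/12920673 ≠ 1/24

3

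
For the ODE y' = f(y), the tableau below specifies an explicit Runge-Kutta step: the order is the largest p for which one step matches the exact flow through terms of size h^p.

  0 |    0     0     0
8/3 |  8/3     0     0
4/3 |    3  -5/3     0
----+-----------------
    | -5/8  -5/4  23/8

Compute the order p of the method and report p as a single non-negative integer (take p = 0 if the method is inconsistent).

2

b = (-5/8, -5/4, 23/8)
c = (0, 8/3, 4/3)
Ac = (0, 0, -40/9)
Σ b_i: (-5/8)·1 + (-5/4)·1 + 23/8·1 = 1 ✓
b·c: (-5/4)·8/3 + 23/8·4/3 = 1/2 ✓
b·c²: (-5/4)·64/9 + 23/8·16/9 = -34/9 ≠ 1/3 ⇒ order 2.
b·Ac: 23/8·(-40/9) = -115/9 ≠ 1/6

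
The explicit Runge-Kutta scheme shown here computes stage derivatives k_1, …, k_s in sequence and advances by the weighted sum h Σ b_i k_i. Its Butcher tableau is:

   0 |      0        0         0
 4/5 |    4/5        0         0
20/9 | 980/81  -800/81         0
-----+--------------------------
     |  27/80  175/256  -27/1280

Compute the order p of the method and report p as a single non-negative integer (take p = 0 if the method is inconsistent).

3

b = (27/80, 175/256, -27/1280)
c = (0, 4/5, 20/9)
Ac = (0, 0, -640/81)
Σ b_i: 27/80·1 + 175/256·1 + (-27/1280)·1 = 1 ✓
b·c: 175/256·4/5 + (-27/1280)·20/9 = 1/2 ✓
b·c²: 175/256·16/25 + (-27/1280)·400/81 = 1/3 ✓
b·Ac: (-27/1280)·(-640/81) = 1/6 ✓; 3 stages ⇒ order 3.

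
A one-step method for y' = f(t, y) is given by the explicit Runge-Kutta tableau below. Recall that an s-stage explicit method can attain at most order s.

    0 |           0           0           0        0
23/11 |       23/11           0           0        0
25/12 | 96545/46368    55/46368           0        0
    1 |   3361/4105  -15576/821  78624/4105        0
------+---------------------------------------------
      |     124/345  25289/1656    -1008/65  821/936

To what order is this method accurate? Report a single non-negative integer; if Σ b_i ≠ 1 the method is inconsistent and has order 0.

4

b = (124/345, 25289/1656, -1008/65, 821/936)
c = (0, 23/11, 25/12, 1)
Ac = (0, 0, 5/2016, 192/821)
Σ b_i: 124/345·1 + 25289/1656·1 + (-1008/65)·1 + 821/936·1 = 1 ✓
b·c: 25289/1656·23/11 + (-1008/65)·25/12 + 821/936·1 = 1/2 ✓
b·c²: 25289/1656·529/121 + (-1008/65)·625/144 + 821/936·1 = 1/3 ✓
b·Ac: (-1008/65)·5/2016 + 821/936·192/821 = 1/6 ✓
b·c³: 25289/1656·12167/1331 + (-1008/65)·15625/1728 + 821/936·1 = 1/4 ✓
b·(c∘Ac): (-1008/65)·125/24192 + 821/936·192/821 = 1/8 ✓
b·Ac²: (-1008/65)·115/22176 + 821/936·1686/9031 = 1/12 ✓
b·A²c: 821/936·39/821 = 1/24 ✓; 4 stages ⇒ order 4.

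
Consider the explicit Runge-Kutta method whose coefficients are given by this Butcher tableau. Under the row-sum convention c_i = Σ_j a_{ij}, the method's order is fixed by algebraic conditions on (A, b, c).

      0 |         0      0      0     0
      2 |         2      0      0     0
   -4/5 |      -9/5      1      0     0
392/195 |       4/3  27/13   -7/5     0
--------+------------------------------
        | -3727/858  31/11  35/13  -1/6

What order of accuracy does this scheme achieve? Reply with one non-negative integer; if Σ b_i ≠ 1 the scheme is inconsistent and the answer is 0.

b = (-3727/858, 31/11, 35/13, -1/6)
c = (0, 2, -4/5, 392/195)
Ac = (0, 0, 2, 1714/325)
Σ b_i: (-3727/858)·1 + 31/11·1 + 35/13·1 + (-1/6)·1 = 1 ✓
b·c: 31/11·2 + 35/13·(-4/5) + (-1/6)·392/195 = 1558/495 ≠ 1/2 ⇒ order 1.

1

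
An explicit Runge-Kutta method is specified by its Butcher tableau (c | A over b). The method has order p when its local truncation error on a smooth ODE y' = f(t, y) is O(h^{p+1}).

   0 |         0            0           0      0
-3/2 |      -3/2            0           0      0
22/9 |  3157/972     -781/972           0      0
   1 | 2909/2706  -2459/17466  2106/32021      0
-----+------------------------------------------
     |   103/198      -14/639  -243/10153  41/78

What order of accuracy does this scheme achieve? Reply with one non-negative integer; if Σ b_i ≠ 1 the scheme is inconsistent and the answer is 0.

b = (103/198, -14/639, -243/10153, 41/78)
c = (0, -3/2, 22/9, 1)
Ac = (0, 0, 781/648, 61/164)
Σ b_i: 103/198·1 + (-14/639)·1 + (-243/10153)·1 + 41/78·1 = 1 ✓
b·c: (-14/639)·(-3/2) + (-243/10153)·22/9 + 41/78·1 = 1/2 ✓
b·c²: (-14/639)·9/4 + (-243/10153)·484/81 + 41/78·1 = 1/3 ✓
b·Ac: (-243/10153)·781/648 + 41/78·61/164 = 1/6 ✓
b·c³: (-14/639)·(-27/8) + (-243/10153)·10648/729 + 41/78·1 = 1/4 ✓
b·(c∘Ac): (-243/10153)·8591/2916 + 41/78·61/164 = 1/8 ✓
b·Ac²: (-243/10153)·(-781/432) + 41/78·25/328 = 1/12 ✓
b·A²c: 41/78·13/164 = 1/24 ✓; 4 stages ⇒ order 4.

4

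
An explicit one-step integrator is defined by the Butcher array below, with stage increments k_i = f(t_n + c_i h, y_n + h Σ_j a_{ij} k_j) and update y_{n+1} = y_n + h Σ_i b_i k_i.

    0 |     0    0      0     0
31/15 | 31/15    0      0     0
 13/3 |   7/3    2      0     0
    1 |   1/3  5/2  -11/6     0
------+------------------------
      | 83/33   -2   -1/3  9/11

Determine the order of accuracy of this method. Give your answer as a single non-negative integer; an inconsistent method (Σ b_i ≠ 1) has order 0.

b = (83/33, -2, -1/3, 9/11)
c = (0, 31/15, 13/3, 1)
Ac = (0, 0, 62/15, -25/9)
Σ b_i: 83/33·1 + (-2)·1 + (-1/3)·1 + 9/11·1 = 1 ✓
b·c: (-2)·31/15 + (-1/3)·13/3 + 9/11·1 = -2356/495 ≠ 1/2 ⇒ order 1.

1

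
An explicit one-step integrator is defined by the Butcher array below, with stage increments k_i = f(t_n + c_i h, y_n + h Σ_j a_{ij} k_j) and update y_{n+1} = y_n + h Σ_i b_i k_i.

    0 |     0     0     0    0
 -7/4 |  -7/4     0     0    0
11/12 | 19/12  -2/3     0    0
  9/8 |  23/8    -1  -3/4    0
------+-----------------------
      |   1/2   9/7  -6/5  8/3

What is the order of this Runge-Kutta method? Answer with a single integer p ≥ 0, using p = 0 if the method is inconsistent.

0

b = (1/2, 9/7, -6/5, 8/3)
c = (0, -7/4, 11/12, 9/8)
Ac = (0, 0, 7/6, 17/16)
Σ b_i: 1/2·1 + 9/7·1 + (-6/5)·1 + 8/3·1 = 683/210 ≠ 1 ⇒ order 0.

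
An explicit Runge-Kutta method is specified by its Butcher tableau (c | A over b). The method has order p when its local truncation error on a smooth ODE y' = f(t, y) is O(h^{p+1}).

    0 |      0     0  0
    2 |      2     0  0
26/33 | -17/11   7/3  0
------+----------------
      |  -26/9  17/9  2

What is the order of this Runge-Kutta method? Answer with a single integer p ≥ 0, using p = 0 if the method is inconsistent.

1

b = (-26/9, 17/9, 2)
c = (0, 2, 26/33)
Ac = (0, 0, 14/3)
Σ b_i: (-26/9)·1 + 17/9·1 + 2·1 = 1 ✓
b·c: 17/9·2 + 2·26/33 = 530/99 ≠ 1/2 ⇒ order 1.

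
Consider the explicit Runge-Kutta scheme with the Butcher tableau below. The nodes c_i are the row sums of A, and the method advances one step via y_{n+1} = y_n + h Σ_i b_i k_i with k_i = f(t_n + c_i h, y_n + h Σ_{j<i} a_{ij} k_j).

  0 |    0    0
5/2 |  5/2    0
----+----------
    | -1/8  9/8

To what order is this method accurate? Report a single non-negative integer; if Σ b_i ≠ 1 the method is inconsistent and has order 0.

b = (-1/8, 9/8)
c = (0, 5/2)
Σ b_i: (-1/8)·1 + 9/8·1 = 1 ✓
b·c: 9/8·5/2 = 45/16 ≠ 1/2 ⇒ order 1.

1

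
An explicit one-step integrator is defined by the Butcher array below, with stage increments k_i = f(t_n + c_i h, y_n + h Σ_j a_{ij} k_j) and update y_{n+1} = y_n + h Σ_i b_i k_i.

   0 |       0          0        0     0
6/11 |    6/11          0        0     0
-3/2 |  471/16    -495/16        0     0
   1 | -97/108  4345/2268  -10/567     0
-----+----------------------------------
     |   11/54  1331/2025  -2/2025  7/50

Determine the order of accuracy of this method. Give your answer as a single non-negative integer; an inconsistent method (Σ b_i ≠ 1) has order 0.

4

b = (11/54, 1331/2025, -2/2025, 7/50)
c = (0, 6/11, -3/2, 1)
Ac = (0, 0, -135/8, 15/14)
Σ b_i: 11/54·1 + 1331/2025·1 + (-2/2025)·1 + 7/50·1 = 1 ✓
b·c: 1331/2025·6/11 + (-2/2025)·(-3/2) + 7/50·1 = 1/2 ✓
b·c²: 1331/2025·36/121 + (-2/2025)·9/4 + 7/50·1 = 1/3 ✓
b·Ac: (-2/2025)·(-135/8) + 7/50·15/14 = 1/6 ✓
b·c³: 1331/2025·216/1331 + (-2/2025)·(-27/8) + 7/50·1 = 1/4 ✓
b·(c∘Ac): (-2/2025)·405/16 + 7/50·15/14 = 1/8 ✓
b·Ac²: (-2/2025)·(-405/44) + 7/50·35/66 = 1/12 ✓
b·A²c: 7/50·25/84 = 1/24 ✓; 4 stages ⇒ order 4.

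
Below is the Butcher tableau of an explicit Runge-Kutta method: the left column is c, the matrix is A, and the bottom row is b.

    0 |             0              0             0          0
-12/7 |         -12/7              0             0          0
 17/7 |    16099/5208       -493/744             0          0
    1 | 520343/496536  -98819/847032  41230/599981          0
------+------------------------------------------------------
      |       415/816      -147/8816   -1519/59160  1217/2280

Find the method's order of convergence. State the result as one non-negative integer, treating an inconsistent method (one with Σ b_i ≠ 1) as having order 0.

4

b = (415/816, -147/8816, -1519/59160, 1217/2280)
c = (0, -12/7, 17/7, 1)
Ac = (0, 0, 493/434, 893/2434)
Σ b_i: 415/816·1 + (-147/8816)·1 + (-1519/59160)·1 + 1217/2280·1 = 1 ✓
b·c: (-147/8816)·(-12/7) + (-1519/59160)·17/7 + 1217/2280·1 = 1/2 ✓
b·c²: (-147/8816)·144/49 + (-1519/59160)·289/49 + 1217/2280·1 = 1/3 ✓
b·Ac: (-1519/59160)·493/434 + 1217/2280·893/2434 = 1/6 ✓
b·c³: (-147/8816)·(-1728/343) + (-1519/59160)·4913/343 + 1217/2280·1 = 1/4 ✓
b·(c∘Ac): (-1519/59160)·8381/3038 + 1217/2280·893/2434 = 1/8 ✓
b·Ac²: (-1519/59160)·(-2958/1519) + 1217/2280·76/1217 = 1/12 ✓
b·A²c: 1217/2280·95/1217 = 1/24 ✓; 4 stages ⇒ order 4.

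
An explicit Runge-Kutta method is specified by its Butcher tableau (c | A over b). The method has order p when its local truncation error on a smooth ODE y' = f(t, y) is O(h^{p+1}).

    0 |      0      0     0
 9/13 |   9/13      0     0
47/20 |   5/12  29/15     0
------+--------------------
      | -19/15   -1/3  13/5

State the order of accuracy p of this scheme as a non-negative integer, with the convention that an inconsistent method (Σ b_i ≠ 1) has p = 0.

b = (-19/15, -1/3, 13/5)
c = (0, 9/13, 47/20)
Ac = (0, 0, 87/65)
Σ b_i: (-19/15)·1 + (-1/3)·1 + 13/5·1 = 1 ✓
b·c: (-1/3)·9/13 + 13/5·47/20 = 7643/1300 ≠ 1/2 ⇒ order 1.

1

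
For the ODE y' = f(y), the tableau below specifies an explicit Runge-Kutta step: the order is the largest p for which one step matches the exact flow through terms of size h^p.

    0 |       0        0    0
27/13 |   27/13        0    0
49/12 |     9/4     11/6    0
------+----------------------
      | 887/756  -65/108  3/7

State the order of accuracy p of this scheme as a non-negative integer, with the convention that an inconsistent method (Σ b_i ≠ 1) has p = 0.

2

b = (887/756, -65/108, 3/7)
c = (0, 27/13, 49/12)
Ac = (0, 0, 99/26)
Σ b_i: 887/756·1 + (-65/108)·1 + 3/7·1 = 1 ✓
b·c: (-65/108)·27/13 + 3/7·49/12 = 1/2 ✓
b·c²: (-65/108)·729/169 + 3/7·2401/144 = 2839/624 ≠ 1/3 ⇒ order 2.
b·Ac: 3/7·99/26 = 297/182 ≠ 1/6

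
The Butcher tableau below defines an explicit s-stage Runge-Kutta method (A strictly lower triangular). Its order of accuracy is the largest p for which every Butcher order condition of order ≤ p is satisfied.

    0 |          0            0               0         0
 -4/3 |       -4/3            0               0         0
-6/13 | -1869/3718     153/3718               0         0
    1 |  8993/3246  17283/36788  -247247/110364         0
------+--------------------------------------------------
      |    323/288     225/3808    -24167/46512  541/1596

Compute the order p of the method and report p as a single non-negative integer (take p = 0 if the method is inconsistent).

4

b = (323/288, 225/3808, -24167/46512, 541/1596)
c = (0, -4/3, -6/13, 1)
Ac = (0, 0, -102/1859, 441/1082)
Σ b_i: 323/288·1 + 225/3808·1 + (-24167/46512)·1 + 541/1596·1 = 1 ✓
b·c: 225/3808·(-4/3) + (-24167/46512)·(-6/13) + 541/1596·1 = 1/2 ✓
b·c²: 225/3808·16/9 + (-24167/46512)·36/169 + 541/1596·1 = 1/3 ✓
b·Ac: (-24167/46512)·(-102/1859) + 541/1596·441/1082 = 1/6 ✓
b·c³: 225/3808·(-64/27) + (-24167/46512)·(-216/2197) + 541/1596·1 = 1/4 ✓
b·(c∘Ac): (-24167/46512)·612/24167 + 541/1596·441/1082 = 1/8 ✓
b·Ac²: (-24167/46512)·136/1859 + 541/1596·581/1623 = 1/12 ✓
b·A²c: 541/1596·133/1082 = 1/24 ✓; 4 stages ⇒ order 4.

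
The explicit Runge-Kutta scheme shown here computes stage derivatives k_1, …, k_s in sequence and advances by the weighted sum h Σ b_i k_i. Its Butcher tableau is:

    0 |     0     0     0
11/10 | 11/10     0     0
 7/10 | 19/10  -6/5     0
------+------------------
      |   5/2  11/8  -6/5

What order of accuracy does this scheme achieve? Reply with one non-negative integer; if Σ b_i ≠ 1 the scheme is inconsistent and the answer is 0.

b = (5/2, 11/8, -6/5)
c = (0, 11/10, 7/10)
Ac = (0, 0, -33/25)
Σ b_i: 5/2·1 + 11/8·1 + (-6/5)·1 = 107/40 ≠ 1 ⇒ order 0.

0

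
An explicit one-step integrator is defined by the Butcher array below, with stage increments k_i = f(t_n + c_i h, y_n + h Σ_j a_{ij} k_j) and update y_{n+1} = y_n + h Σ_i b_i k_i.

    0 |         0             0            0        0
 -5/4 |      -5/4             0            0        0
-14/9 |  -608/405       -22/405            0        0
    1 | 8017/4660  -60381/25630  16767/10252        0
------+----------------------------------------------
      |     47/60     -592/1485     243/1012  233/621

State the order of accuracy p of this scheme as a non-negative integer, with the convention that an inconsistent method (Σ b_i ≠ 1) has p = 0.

4

b = (47/60, -592/1485, 243/1012, 233/621)
c = (0, -5/4, -14/9, 1)
Ac = (0, 0, 11/162, 747/1864)
Σ b_i: 47/60·1 + (-592/1485)·1 + 243/1012·1 + 233/621·1 = 1 ✓
b·c: (-592/1485)·(-5/4) + 243/1012·(-14/9) + 233/621·1 = 1/2 ✓
b·c²: (-592/1485)·25/16 + 243/1012·196/81 + 233/621·1 = 1/3 ✓
b·Ac: 243/1012·11/162 + 233/621·747/1864 = 1/6 ✓
b·c³: (-592/1485)·(-125/64) + 243/1012·(-2744/729) + 233/621·1 = 1/4 ✓
b·(c∘Ac): 243/1012·(-77/729) + 233/621·747/1864 = 1/8 ✓
b·Ac²: 243/1012·(-55/648) + 233/621·2061/7456 = 1/12 ✓
b·A²c: 233/621·207/1864 = 1/24 ✓; 4 stages ⇒ order 4.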